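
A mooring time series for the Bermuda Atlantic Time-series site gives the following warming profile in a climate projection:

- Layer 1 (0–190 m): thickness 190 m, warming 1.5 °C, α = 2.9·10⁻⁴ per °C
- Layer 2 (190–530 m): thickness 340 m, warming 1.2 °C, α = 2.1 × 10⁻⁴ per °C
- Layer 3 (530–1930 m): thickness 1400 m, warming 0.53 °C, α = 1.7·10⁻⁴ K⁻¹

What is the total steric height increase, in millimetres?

190 × 2.9×10⁻⁴ × 1.5 = 0.08265 m
Layer 2: 340 × 1.2 × 2.1×10⁻⁴ = 0.08568 m
530–1930 m: 1.7×10⁻⁴ × 0.53 × 1400 = 0.12614 m
Δh = 0.08265 + 0.08568 + 0.12614 = 0.29447 m ≈ 294 mm

about 294 mm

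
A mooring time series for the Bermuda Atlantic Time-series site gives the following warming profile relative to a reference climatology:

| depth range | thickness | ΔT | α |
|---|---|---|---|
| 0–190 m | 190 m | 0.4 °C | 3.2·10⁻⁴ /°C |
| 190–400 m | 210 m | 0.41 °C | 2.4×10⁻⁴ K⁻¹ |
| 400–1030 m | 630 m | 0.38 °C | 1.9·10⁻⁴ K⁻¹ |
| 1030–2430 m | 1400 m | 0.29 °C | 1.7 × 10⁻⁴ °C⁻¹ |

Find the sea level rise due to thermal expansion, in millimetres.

about 159 mm

Layer 1: 3.2×10⁻⁴ × 190 × 0.4 = 0.02432 m
190–400 m: 210 × 0.41 × 2.4×10⁻⁴ = 0.020664 m
Layer 3: 1.9×10⁻⁴ × 0.38 × 630 = 0.045486 m
1030–2430 m: 1.7×10⁻⁴ × 1400 × 0.29 = 0.06902 m
Δh = 0.02432 + 0.020664 + 0.045486 + 0.06902 = 0.15949 m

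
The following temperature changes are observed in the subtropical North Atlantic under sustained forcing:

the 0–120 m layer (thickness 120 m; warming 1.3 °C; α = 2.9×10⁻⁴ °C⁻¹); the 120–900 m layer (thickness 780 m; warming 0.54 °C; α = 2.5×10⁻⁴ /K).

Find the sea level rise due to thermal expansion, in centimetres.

1.3 × 2.9×10⁻⁴ × 120 = 0.04524 m
Layer 2: 780 × 2.5×10⁻⁴ × 0.54 = 0.10530 m
Δh = 0.04524 + 0.10530 = 0.15054 m ≈ 15.1 cm

about 15.1 cm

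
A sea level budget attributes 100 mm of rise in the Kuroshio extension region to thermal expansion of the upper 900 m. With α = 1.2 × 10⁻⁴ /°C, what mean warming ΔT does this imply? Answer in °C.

ΔT ≈ 0.926 °C

ΔT = Δh/(αH) = 0.1 / (1.2×10⁻⁴ × 900) ≈ 0.9259 °C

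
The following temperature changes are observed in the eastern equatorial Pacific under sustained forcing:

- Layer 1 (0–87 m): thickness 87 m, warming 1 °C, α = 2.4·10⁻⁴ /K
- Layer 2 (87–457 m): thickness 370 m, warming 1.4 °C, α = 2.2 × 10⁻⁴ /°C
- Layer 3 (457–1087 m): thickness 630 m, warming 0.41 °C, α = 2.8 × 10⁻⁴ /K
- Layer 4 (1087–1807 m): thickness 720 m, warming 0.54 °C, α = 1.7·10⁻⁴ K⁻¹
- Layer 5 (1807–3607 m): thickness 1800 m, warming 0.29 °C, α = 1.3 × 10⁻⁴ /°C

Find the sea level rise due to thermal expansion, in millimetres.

341 mm

0–87 m: 1 × 87 × 2.4×10⁻⁴ = 0.02088 m
Layer 2: 2.2×10⁻⁴ × 370 × 1.4 = 0.11396 m
457–1087 m: 2.8×10⁻⁴ × 630 × 0.41 = 0.072324 m
1.7×10⁻⁴ × 0.54 × 720 = 0.066096 m
1807–3607 m: 0.29 × 1800 × 1.3×10⁻⁴ = 0.06786 m
Δh = 0.02088 + 0.11396 + 0.072324 + 0.066096 + 0.06786 = 0.34112 m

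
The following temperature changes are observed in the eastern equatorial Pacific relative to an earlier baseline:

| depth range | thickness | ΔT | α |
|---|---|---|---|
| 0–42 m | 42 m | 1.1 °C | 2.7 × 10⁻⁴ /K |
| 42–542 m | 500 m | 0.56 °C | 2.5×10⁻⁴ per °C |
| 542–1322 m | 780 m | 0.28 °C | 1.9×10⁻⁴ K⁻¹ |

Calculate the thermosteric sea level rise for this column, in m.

Layer 1: 1.1 × 42 × 2.7×10⁻⁴ = 0.012474 m
2.5×10⁻⁴ × 500 × 0.56 = 0.07000 m
Layer 3: 780 × 0.28 × 1.9×10⁻⁴ = 0.041496 m
Δh = 0.012474 + 0.07000 + 0.041496 = 0.12397 m

about 0.124 m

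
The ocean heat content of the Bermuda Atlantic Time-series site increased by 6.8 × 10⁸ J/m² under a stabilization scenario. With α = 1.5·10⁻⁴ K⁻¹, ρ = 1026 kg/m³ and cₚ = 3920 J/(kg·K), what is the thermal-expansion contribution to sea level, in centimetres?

Δh = 2.5 cm

Δh = αQ/(ρcₚ) = 1.5×10⁻⁴ × 6.8×10⁸ / (1026 × 3920) ≈ 0.025361 m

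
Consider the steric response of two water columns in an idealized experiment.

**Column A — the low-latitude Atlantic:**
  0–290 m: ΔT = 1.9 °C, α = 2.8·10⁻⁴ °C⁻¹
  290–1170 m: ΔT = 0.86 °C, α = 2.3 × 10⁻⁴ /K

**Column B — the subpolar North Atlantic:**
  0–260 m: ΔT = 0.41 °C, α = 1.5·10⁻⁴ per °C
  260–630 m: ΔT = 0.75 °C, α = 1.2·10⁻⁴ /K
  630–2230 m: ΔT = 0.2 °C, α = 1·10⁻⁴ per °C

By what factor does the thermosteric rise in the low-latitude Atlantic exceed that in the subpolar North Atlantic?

≈ 4.04×

A Layer 1: 290 × 2.8×10⁻⁴ × 1.9 = 0.15428 m
A 2.3×10⁻⁴ × 0.86 × 880 = 0.174064 m
A total: 0.328344 m
B Layer 1: 0.41 × 1.5×10⁻⁴ × 260 = 0.01599 m
B 260–630 m: 370 × 0.75 × 1.2×10⁻⁴ = 0.03330 m
B 630–2230 m: 0.2 × 1600 × 1×10⁻⁴ = 0.03200 m
B total: 0.08129 m
Ratio: 0.328344 / 0.08129 ≈ 4.039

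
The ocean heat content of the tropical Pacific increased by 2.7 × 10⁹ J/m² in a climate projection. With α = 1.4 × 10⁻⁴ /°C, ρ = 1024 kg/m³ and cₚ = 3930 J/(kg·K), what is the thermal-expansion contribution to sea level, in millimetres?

Δh ≈ 93.9 mm

Δh = αQ/(ρcₚ) = 1.4×10⁻⁴ × 2.7×10⁹ / (1024 × 3930) ≈ 0.093929 m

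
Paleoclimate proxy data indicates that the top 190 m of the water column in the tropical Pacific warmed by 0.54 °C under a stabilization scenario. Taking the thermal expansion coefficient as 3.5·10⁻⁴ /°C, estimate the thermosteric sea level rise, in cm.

Δh = αΔT·H = 3.5×10⁻⁴ × 0.54 × 190 = 0.03591 m

Δh = 3.6 cm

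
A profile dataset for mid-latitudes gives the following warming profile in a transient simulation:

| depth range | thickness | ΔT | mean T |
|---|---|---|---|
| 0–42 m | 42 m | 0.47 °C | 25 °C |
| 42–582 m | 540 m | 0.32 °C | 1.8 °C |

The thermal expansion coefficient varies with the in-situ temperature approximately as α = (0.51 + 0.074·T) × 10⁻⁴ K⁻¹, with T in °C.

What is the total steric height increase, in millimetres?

about 15.8 mm

Layer 1: α = (0.51 + 0.074×25)×10⁻⁴ = 2.36×10⁻⁴ K⁻¹
Layer 2: α = (0.51 + 0.074×1.8)×10⁻⁴ = 0.6432×10⁻⁴ K⁻¹
42 × 0.47 × 2.36×10⁻⁴ = 0.00465864 m
540 × 0.6432×10⁻⁴ × 0.32 = 0.011114496 m
Δh = 0.00465864 + 0.011114496 = 0.015773136 m ≈ 15.8 mm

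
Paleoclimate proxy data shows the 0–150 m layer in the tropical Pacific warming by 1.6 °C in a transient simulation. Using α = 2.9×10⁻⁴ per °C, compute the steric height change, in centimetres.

about 6.96 cm

Δh = αΔT·H = 2.9×10⁻⁴ × 1.6 × 150 = 0.06960 m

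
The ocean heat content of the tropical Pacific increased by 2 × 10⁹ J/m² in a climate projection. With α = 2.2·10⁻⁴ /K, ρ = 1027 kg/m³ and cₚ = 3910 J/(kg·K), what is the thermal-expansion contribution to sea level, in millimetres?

Δh = αQ/(ρcₚ) = 2.2×10⁻⁴ × 2×10⁹ / (1027 × 3910) ≈ 0.10957 m

about 110 mm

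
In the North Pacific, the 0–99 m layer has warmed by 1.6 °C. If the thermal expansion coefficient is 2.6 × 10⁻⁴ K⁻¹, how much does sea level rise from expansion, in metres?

Δh = αΔT·H = 2.6×10⁻⁴ × 1.6 × 99 = 0.041184 m

Δh ≈ 0.0412 m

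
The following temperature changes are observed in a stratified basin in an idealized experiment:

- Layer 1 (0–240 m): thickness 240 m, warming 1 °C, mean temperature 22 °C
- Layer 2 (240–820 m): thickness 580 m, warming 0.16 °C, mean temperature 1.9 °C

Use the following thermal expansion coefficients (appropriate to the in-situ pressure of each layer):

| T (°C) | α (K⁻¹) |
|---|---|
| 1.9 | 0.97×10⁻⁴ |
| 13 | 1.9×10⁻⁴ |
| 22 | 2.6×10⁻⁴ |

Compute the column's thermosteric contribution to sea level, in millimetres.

about 71.4 mm

Layer 1 at 22 °C → α = 2.6×10⁻⁴ K⁻¹
Layer 2 at 1.9 °C → α = 0.97×10⁻⁴ K⁻¹
0–240 m: 1 × 240 × 2.6×10⁻⁴ = 0.06240 m
0.97×10⁻⁴ × 0.16 × 580 = 0.0090016 m
Δh = 0.06240 + 0.0090016 = 0.0714016 m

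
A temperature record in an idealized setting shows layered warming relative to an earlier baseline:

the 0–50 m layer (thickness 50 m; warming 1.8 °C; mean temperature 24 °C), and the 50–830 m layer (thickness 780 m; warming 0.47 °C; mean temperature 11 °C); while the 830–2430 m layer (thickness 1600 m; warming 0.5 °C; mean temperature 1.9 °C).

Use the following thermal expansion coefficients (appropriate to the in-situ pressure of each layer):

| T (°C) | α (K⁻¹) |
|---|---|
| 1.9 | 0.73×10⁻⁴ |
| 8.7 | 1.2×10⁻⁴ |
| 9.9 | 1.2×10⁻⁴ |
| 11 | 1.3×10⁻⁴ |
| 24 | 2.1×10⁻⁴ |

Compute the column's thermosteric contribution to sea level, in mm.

Layer 1 at 24 °C → α = 2.1×10⁻⁴ K⁻¹
Layer 2 at 11 °C → α = 1.3×10⁻⁴ K⁻¹
Layer 3 at 1.9 °C → α = 0.73×10⁻⁴ K⁻¹
1.8 × 50 × 2.1×10⁻⁴ = 0.01890 m
Layer 2: 0.47 × 780 × 1.3×10⁻⁴ = 0.047658 m
Layer 3: 0.73×10⁻⁴ × 0.5 × 1600 = 0.05840 m
Δh = 0.01890 + 0.047658 + 0.05840 = 0.124958 m

125 mm of thermosteric rise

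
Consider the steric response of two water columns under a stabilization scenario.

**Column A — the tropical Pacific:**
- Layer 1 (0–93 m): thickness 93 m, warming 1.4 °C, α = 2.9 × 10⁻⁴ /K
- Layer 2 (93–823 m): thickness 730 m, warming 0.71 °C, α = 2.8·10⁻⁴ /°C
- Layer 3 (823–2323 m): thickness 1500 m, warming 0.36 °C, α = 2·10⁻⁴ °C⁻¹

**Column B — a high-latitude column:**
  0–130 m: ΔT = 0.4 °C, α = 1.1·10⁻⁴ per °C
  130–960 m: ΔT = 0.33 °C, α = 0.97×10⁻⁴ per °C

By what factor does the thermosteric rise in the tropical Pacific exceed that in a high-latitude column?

A 0–93 m: 93 × 1.4 × 2.9×10⁻⁴ = 0.037758 m
A 93–823 m: 0.71 × 730 × 2.8×10⁻⁴ = 0.145124 m
A Layer 3: 2×10⁻⁴ × 0.36 × 1500 = 0.10800 m
A total: 0.290882 m
B Layer 1: 0.4 × 1.1×10⁻⁴ × 130 = 0.00572 m
B 830 × 0.33 × 0.97×10⁻⁴ = 0.0265683 m
B total: 0.0322883 m
Ratio: 0.290882 / 0.0322883 ≈ 9.009

≈ 9.01×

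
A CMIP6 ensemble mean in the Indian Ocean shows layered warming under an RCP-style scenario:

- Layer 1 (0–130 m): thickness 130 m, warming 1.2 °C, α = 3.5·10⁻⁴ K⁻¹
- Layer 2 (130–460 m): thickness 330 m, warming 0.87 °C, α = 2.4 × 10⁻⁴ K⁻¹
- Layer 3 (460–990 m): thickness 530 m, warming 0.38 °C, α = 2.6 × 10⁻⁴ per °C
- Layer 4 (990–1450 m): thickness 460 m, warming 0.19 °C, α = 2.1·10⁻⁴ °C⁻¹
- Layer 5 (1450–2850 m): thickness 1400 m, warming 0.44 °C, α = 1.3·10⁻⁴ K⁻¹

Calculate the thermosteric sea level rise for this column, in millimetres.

Layer 1: 1.2 × 130 × 3.5×10⁻⁴ = 0.05460 m
2.4×10⁻⁴ × 330 × 0.87 = 0.068904 m
460–990 m: 0.38 × 530 × 2.6×10⁻⁴ = 0.052364 m
990–1450 m: 0.19 × 460 × 2.1×10⁻⁴ = 0.018354 m
1400 × 1.3×10⁻⁴ × 0.44 = 0.08008 m
Δh = 0.05460 + 0.068904 + 0.052364 + 0.018354 + 0.08008 = 0.274302 m ≈ 274 mm

Δh ≈ 274 mm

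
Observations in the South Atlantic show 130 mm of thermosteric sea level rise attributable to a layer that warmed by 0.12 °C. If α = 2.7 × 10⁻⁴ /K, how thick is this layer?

H = Δh/(αΔT) = 0.13 / (2.7×10⁻⁴ × 0.12) ≈ 4012 m

about 4000 m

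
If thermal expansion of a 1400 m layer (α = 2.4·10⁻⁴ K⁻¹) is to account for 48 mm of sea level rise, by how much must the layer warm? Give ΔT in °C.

ΔT = Δh/(αH) = 0.048 / (2.4×10⁻⁴ × 1400) ≈ 0.1429 °C

0.143 °C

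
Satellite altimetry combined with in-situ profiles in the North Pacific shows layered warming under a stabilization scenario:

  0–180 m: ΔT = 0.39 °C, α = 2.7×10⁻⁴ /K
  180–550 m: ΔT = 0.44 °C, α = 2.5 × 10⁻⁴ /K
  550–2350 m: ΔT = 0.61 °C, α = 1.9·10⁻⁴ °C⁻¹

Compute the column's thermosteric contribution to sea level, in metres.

Δh = 0.27 m

Layer 1: 180 × 0.39 × 2.7×10⁻⁴ = 0.018954 m
0.44 × 2.5×10⁻⁴ × 370 = 0.04070 m
0.61 × 1.9×10⁻⁴ × 1800 = 0.20862 m
Δh = 0.018954 + 0.04070 + 0.20862 = 0.268274 m ≈ 0.27 m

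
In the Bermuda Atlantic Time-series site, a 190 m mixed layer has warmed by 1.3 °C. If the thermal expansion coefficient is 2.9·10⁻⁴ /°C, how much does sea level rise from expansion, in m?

about 0.072 m

Δh = αΔT·H = 2.9×10⁻⁴ × 1.3 × 190 = 0.07163 m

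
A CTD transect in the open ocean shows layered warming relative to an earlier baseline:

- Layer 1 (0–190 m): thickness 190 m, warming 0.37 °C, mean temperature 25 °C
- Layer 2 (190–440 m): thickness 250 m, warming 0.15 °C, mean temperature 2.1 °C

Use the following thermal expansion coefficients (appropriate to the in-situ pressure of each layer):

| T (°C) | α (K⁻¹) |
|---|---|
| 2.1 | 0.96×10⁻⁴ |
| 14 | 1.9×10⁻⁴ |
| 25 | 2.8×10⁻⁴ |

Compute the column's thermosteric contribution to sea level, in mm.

Layer 1 at 25 °C → α = 2.8×10⁻⁴ K⁻¹
Layer 2 at 2.1 °C → α = 0.96×10⁻⁴ K⁻¹
2.8×10⁻⁴ × 190 × 0.37 = 0.019684 m
190–440 m: 0.96×10⁻⁴ × 250 × 0.15 = 0.00360 m
Δh = 0.019684 + 0.00360 = 0.023284 m ≈ 23 mm

23 mm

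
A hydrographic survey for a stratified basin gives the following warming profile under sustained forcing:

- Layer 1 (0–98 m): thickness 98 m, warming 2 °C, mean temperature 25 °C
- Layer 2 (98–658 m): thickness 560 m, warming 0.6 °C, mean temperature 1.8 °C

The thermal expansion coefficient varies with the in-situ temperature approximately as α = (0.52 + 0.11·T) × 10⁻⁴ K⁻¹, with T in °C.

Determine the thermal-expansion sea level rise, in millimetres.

Layer 1: α = (0.52 + 0.11×25)×10⁻⁴ = 3.27×10⁻⁴ K⁻¹
Layer 2: α = (0.52 + 0.11×1.8)×10⁻⁴ = 0.718×10⁻⁴ K⁻¹
98 × 3.27×10⁻⁴ × 2 = 0.064092 m
98–658 m: 0.6 × 0.718×10⁻⁴ × 560 = 0.0241248 m
Δh = 0.064092 + 0.0241248 = 0.0882168 m ≈ 88.2 mm

Δh ≈ 88.2 mm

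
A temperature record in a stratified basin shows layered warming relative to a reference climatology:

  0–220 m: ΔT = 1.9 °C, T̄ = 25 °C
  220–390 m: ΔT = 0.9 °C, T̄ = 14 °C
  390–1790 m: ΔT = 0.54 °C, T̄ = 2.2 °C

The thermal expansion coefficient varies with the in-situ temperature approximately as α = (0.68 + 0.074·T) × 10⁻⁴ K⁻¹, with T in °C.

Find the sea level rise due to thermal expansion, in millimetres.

Δh ≈ 196 mm

Layer 1: α = (0.68 + 0.074×25)×10⁻⁴ = 2.53×10⁻⁴ K⁻¹
Layer 2: α = (0.68 + 0.074×14)×10⁻⁴ = 1.716×10⁻⁴ K⁻¹
Layer 3: α = (0.68 + 0.074×2.2)×10⁻⁴ = 0.8428×10⁻⁴ K⁻¹
Layer 1: 1.9 × 2.53×10⁻⁴ × 220 = 0.105754 m
Layer 2: 1.716×10⁻⁴ × 0.9 × 170 = 0.0262548 m
Layer 3: 1400 × 0.54 × 0.8428×10⁻⁴ = 0.06371568 m
Δh = 0.105754 + 0.0262548 + 0.06371568 = 0.19572448 m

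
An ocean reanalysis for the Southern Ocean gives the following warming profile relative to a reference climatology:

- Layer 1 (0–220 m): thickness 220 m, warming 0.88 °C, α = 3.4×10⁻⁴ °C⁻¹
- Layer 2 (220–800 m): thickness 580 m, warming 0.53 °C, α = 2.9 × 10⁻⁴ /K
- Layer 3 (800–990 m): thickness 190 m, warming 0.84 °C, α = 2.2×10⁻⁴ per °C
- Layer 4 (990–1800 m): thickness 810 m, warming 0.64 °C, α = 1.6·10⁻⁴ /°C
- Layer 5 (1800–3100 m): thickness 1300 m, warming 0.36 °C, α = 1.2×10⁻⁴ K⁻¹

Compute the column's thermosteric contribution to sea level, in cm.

Layer 1: 3.4×10⁻⁴ × 0.88 × 220 = 0.065824 m
220–800 m: 0.53 × 2.9×10⁻⁴ × 580 = 0.089146 m
800–990 m: 2.2×10⁻⁴ × 0.84 × 190 = 0.035112 m
Layer 4: 1.6×10⁻⁴ × 0.64 × 810 = 0.082944 m
Layer 5: 1300 × 1.2×10⁻⁴ × 0.36 = 0.05616 m
Δh = 0.065824 + 0.089146 + 0.035112 + 0.082944 + 0.05616 = 0.329186 m

Δh = 33 cm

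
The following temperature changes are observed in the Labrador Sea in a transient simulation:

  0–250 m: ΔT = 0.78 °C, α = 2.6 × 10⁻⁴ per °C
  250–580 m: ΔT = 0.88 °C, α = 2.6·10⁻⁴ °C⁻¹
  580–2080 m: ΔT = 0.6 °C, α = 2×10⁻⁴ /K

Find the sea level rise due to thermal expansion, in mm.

about 306 mm

2.6×10⁻⁴ × 0.78 × 250 = 0.05070 m
330 × 0.88 × 2.6×10⁻⁴ = 0.075504 m
580–2080 m: 1500 × 2×10⁻⁴ × 0.6 = 0.18000 m
Δh = 0.05070 + 0.075504 + 0.18000 = 0.306204 m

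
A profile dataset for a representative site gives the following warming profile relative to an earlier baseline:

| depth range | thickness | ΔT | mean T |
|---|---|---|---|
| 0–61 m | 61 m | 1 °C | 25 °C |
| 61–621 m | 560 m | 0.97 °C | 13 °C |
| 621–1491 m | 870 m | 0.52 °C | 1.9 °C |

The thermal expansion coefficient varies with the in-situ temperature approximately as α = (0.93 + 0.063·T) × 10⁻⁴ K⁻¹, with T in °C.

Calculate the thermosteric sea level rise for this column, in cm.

Layer 1: α = (0.93 + 0.063×25)×10⁻⁴ = 2.505×10⁻⁴ K⁻¹
Layer 2: α = (0.93 + 0.063×13)×10⁻⁴ = 1.749×10⁻⁴ K⁻¹
Layer 3: α = (0.93 + 0.063×1.9)×10⁻⁴ = 1.0497×10⁻⁴ K⁻¹
61 × 1 × 2.505×10⁻⁴ = 0.0152805 m
61–621 m: 560 × 0.97 × 1.749×10⁻⁴ = 0.09500568 m
Layer 3: 0.52 × 1.0497×10⁻⁴ × 870 = 0.047488428 m
Δh = 0.0152805 + 0.09500568 + 0.047488428 = 0.157774608 m ≈ 16 cm

16 cm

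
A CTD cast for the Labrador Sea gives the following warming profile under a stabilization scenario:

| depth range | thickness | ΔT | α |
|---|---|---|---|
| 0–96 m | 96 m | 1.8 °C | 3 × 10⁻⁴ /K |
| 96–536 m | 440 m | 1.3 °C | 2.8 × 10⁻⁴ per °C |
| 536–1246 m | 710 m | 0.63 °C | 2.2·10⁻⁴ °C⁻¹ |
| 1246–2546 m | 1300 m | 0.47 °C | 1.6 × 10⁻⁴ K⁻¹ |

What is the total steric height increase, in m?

3×10⁻⁴ × 1.8 × 96 = 0.05184 m
Layer 2: 440 × 2.8×10⁻⁴ × 1.3 = 0.16016 m
2.2×10⁻⁴ × 710 × 0.63 = 0.098406 m
Layer 4: 1300 × 1.6×10⁻⁴ × 0.47 = 0.09776 m
Δh = 0.05184 + 0.16016 + 0.098406 + 0.09776 = 0.408166 m

0.408 m of thermosteric rise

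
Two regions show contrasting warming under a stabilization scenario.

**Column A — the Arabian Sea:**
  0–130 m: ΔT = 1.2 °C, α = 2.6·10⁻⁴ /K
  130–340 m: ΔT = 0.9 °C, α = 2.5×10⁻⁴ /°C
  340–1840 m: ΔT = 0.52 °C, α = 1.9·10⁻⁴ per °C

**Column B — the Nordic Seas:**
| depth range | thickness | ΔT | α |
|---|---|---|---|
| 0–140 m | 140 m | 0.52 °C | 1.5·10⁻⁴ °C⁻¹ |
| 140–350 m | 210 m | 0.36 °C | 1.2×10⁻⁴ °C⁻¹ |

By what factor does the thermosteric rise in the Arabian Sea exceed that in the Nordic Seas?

≈ 11.8×

A Layer 1: 1.2 × 2.6×10⁻⁴ × 130 = 0.04056 m
A 130–340 m: 0.9 × 210 × 2.5×10⁻⁴ = 0.04725 m
A 1500 × 1.9×10⁻⁴ × 0.52 = 0.14820 m
A total: 0.23601 m
B 0.52 × 140 × 1.5×10⁻⁴ = 0.01092 m
B Layer 2: 0.36 × 1.2×10⁻⁴ × 210 = 0.009072 m
B total: 0.019992 m
Ratio: 0.23601 / 0.019992 ≈ 11.81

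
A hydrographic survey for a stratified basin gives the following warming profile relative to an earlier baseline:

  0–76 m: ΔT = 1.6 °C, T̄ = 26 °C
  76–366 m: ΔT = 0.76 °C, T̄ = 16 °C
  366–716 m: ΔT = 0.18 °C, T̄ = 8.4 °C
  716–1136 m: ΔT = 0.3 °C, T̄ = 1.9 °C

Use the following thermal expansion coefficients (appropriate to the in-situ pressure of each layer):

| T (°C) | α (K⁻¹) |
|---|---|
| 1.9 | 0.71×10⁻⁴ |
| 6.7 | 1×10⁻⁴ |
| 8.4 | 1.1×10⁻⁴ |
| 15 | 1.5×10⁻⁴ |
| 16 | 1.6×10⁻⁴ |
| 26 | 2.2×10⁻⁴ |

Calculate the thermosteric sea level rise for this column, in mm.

Layer 1 at 26 °C → α = 2.2×10⁻⁴ K⁻¹
Layer 2 at 16 °C → α = 1.6×10⁻⁴ K⁻¹
Layer 3 at 8.4 °C → α = 1.1×10⁻⁴ K⁻¹
Layer 4 at 1.9 °C → α = 0.71×10⁻⁴ K⁻¹
Layer 1: 1.6 × 76 × 2.2×10⁻⁴ = 0.026752 m
1.6×10⁻⁴ × 290 × 0.76 = 0.035264 m
366–716 m: 1.1×10⁻⁴ × 0.18 × 350 = 0.00693 m
716–1136 m: 0.71×10⁻⁴ × 420 × 0.3 = 0.008946 m
Δh = 0.026752 + 0.035264 + 0.00693 + 0.008946 = 0.077892 m

77.9 mm of thermosteric rise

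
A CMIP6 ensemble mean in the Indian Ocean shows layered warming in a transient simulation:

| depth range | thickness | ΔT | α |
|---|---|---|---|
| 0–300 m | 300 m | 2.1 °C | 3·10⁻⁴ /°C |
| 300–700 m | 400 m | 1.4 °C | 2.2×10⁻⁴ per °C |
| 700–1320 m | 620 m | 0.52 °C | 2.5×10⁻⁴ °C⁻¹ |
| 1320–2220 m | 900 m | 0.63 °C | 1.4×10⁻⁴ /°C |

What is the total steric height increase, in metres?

0.47 m

Layer 1: 2.1 × 300 × 3×10⁻⁴ = 0.18900 m
300–700 m: 2.2×10⁻⁴ × 400 × 1.4 = 0.12320 m
Layer 3: 0.52 × 620 × 2.5×10⁻⁴ = 0.08060 m
Layer 4: 900 × 1.4×10⁻⁴ × 0.63 = 0.07938 m
Δh = 0.18900 + 0.12320 + 0.08060 + 0.07938 = 0.47218 m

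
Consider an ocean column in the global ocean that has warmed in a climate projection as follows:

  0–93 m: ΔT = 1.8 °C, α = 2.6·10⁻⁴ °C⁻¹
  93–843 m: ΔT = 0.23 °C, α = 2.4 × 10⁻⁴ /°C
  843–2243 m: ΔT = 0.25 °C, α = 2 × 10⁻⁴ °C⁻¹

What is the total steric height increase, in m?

0.155 m

Layer 1: 1.8 × 2.6×10⁻⁴ × 93 = 0.043524 m
0.23 × 750 × 2.4×10⁻⁴ = 0.04140 m
Layer 3: 1400 × 2×10⁻⁴ × 0.25 = 0.07000 m
Δh = 0.043524 + 0.04140 + 0.07000 = 0.154924 m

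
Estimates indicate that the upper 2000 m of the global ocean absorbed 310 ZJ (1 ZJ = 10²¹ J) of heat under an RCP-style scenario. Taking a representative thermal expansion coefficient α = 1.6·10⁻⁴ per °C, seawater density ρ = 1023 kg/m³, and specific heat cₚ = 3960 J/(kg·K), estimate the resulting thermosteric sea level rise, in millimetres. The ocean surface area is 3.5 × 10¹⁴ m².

Per unit area: Q = 310×10²¹ / (3.5×10¹⁴) ≈ 8.857×10⁸ J/m²
Δh = αQ/(ρcₚ) = 1.6×10⁻⁴ × 8.857×10⁸ / (1023 × 3960) ≈ 0.034981 m

Δh = 35.0 mm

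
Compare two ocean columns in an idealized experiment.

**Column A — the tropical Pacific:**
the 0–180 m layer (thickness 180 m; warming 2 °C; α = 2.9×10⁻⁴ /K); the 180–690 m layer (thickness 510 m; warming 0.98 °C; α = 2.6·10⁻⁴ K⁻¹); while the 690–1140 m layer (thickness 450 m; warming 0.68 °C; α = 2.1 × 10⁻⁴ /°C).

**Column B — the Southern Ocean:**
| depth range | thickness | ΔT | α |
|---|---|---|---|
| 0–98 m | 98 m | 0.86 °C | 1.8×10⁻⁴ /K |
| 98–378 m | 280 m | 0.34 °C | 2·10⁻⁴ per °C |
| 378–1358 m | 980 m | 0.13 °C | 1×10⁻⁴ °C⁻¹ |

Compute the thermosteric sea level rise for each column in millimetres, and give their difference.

A 0–180 m: 2.9×10⁻⁴ × 2 × 180 = 0.10440 m
A Layer 2: 0.98 × 2.6×10⁻⁴ × 510 = 0.129948 m
A 690–1140 m: 450 × 0.68 × 2.1×10⁻⁴ = 0.06426 m
A total: 0.298608 m
B Layer 1: 0.86 × 98 × 1.8×10⁻⁴ = 0.0151704 m
B Layer 2: 0.34 × 2×10⁻⁴ × 280 = 0.01904 m
B 378–1358 m: 1×10⁻⁴ × 980 × 0.13 = 0.01274 m
B total: 0.0469504 m
Difference: 0.298608 − 0.0469504 = 0.2516576 m

Δh_A ≈ 300 mm, Δh_B ≈ 47 mm; difference ≈ 250 mm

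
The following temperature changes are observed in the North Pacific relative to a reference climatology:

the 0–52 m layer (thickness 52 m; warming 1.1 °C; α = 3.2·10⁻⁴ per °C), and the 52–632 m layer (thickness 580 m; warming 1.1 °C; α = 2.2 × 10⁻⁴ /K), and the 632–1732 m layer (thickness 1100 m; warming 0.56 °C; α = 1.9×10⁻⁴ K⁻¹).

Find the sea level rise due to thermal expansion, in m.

Δh = 0.276 m

Layer 1: 3.2×10⁻⁴ × 52 × 1.1 = 0.018304 m
2.2×10⁻⁴ × 1.1 × 580 = 0.14036 m
632–1732 m: 0.56 × 1100 × 1.9×10⁻⁴ = 0.11704 m
Δh = 0.018304 + 0.14036 + 0.11704 = 0.275704 m ≈ 0.276 m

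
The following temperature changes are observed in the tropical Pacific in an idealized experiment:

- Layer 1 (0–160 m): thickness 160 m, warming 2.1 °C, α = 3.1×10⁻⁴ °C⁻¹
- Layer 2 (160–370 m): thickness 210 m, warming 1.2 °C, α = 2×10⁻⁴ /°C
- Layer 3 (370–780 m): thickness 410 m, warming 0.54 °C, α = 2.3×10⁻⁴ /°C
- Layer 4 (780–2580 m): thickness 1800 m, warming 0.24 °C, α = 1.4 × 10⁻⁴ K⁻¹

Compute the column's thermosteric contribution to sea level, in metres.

160 × 2.1 × 3.1×10⁻⁴ = 0.10416 m
2×10⁻⁴ × 1.2 × 210 = 0.05040 m
2.3×10⁻⁴ × 410 × 0.54 = 0.050922 m
Layer 4: 0.24 × 1800 × 1.4×10⁻⁴ = 0.06048 m
Δh = 0.10416 + 0.05040 + 0.050922 + 0.06048 = 0.265962 m ≈ 0.266 m

about 0.266 m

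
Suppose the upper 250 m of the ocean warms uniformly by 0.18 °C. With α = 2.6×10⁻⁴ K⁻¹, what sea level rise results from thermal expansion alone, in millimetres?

11.7 mm

Δh = αΔT·H = 2.6×10⁻⁴ × 0.18 × 250 = 0.01170 m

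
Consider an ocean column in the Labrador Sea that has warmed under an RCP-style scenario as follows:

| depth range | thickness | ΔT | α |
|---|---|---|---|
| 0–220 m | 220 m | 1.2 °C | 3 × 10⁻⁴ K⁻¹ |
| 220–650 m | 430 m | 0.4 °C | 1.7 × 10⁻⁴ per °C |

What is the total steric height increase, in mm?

110 mm

Layer 1: 3×10⁻⁴ × 220 × 1.2 = 0.07920 m
0.4 × 430 × 1.7×10⁻⁴ = 0.02924 m
Δh = 0.07920 + 0.02924 = 0.10844 m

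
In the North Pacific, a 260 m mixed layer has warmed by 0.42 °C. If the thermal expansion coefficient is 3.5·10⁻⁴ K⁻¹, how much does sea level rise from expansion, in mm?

Δh ≈ 38 mm

Δh = αΔT·H = 3.5×10⁻⁴ × 0.42 × 260 = 0.03822 m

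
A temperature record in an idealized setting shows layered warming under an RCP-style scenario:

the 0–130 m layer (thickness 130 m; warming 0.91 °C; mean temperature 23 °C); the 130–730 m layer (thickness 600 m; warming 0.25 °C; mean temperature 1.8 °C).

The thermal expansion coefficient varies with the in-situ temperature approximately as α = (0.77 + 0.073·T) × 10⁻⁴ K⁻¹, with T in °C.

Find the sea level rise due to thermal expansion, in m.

Δh ≈ 0.0425 m

Layer 1: α = (0.77 + 0.073×23)×10⁻⁴ = 2.449×10⁻⁴ K⁻¹
Layer 2: α = (0.77 + 0.073×1.8)×10⁻⁴ = 0.9014×10⁻⁴ K⁻¹
2.449×10⁻⁴ × 130 × 0.91 = 0.02897167 m
130–730 m: 0.25 × 600 × 0.9014×10⁻⁴ = 0.013521 m
Δh = 0.02897167 + 0.013521 = 0.04249267 m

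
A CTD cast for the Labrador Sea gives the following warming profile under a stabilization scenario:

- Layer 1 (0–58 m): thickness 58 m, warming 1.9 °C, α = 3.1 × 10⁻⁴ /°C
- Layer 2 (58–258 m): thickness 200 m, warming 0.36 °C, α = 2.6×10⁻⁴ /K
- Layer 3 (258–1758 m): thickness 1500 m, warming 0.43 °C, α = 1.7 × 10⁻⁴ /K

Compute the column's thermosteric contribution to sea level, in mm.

163 mm

Layer 1: 3.1×10⁻⁴ × 1.9 × 58 = 0.034162 m
0.36 × 2.6×10⁻⁴ × 200 = 0.01872 m
Layer 3: 1500 × 1.7×10⁻⁴ × 0.43 = 0.10965 m
Δh = 0.034162 + 0.01872 + 0.10965 = 0.162532 m ≈ 163 mm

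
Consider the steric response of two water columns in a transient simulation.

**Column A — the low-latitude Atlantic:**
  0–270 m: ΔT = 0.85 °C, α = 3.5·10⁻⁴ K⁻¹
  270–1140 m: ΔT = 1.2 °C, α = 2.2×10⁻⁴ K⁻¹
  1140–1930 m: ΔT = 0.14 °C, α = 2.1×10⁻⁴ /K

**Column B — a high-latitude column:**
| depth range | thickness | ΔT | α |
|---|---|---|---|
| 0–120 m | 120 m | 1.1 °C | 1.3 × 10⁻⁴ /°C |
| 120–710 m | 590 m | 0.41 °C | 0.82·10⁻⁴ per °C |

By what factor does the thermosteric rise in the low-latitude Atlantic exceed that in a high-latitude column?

9.01

A Layer 1: 3.5×10⁻⁴ × 270 × 0.85 = 0.080325 m
A 270–1140 m: 2.2×10⁻⁴ × 1.2 × 870 = 0.22968 m
A 0.14 × 2.1×10⁻⁴ × 790 = 0.023226 m
A total: 0.333231 m
B Layer 1: 1.1 × 1.3×10⁻⁴ × 120 = 0.01716 m
B 590 × 0.41 × 0.82×10⁻⁴ = 0.0198358 m
B total: 0.0369958 m
Ratio: 0.333231 / 0.0369958 ≈ 9.007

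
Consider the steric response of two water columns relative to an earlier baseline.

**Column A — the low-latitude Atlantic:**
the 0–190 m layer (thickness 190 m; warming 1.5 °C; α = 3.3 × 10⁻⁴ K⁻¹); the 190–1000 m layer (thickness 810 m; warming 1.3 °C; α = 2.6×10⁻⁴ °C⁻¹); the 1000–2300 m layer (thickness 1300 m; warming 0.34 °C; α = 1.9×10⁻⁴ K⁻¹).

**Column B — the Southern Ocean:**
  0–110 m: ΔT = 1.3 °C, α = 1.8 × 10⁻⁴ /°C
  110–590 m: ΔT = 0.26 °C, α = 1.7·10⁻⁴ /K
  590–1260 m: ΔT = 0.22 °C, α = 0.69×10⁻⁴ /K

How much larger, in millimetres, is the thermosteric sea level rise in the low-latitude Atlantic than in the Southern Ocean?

A Layer 1: 190 × 1.5 × 3.3×10⁻⁴ = 0.09405 m
A 190–1000 m: 1.3 × 810 × 2.6×10⁻⁴ = 0.27378 m
A 1000–2300 m: 1.9×10⁻⁴ × 1300 × 0.34 = 0.08398 m
A total: 0.45181 m
B 1.8×10⁻⁴ × 110 × 1.3 = 0.02574 m
B 0.26 × 480 × 1.7×10⁻⁴ = 0.021216 m
B 590–1260 m: 0.69×10⁻⁴ × 670 × 0.22 = 0.0101706 m
B total: 0.0571266 m
Difference: 0.45181 − 0.0571266 = 0.3946834 m

390 mm larger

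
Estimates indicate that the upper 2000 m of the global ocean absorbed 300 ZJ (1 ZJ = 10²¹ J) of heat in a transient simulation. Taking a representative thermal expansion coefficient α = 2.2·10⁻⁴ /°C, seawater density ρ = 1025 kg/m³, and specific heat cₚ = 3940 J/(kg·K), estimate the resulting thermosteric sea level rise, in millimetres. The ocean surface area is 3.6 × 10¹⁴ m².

Per unit area: Q = 300×10²¹ / (3.6×10¹⁴) ≈ 8.333×10⁸ J/m²
Δh = αQ/(ρcₚ) = 2.2×10⁻⁴ × 8.333×10⁸ / (1025 × 3940) ≈ 0.045395 m

Δh ≈ 45.4 mm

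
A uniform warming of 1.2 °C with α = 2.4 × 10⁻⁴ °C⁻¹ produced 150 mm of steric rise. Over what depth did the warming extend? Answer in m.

520 m

H = Δh/(αΔT) = 0.15 / (2.4×10⁻⁴ × 1.2) ≈ 520.8 m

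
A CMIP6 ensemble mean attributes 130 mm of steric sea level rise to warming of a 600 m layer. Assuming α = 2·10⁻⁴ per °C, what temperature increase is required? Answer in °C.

1.08 °C

ΔT = Δh/(αH) = 0.13 / (2×10⁻⁴ × 600) ≈ 1.083 °C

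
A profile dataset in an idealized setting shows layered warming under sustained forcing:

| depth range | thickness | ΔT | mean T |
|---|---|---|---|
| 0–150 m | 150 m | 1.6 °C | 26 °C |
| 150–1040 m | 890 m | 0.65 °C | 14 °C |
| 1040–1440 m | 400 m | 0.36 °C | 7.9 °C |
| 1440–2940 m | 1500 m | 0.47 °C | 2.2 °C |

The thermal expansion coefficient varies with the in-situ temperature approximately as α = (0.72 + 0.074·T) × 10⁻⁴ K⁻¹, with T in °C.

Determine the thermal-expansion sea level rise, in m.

0.25 m of thermosteric rise

Layer 1: α = (0.72 + 0.074×26)×10⁻⁴ = 2.644×10⁻⁴ K⁻¹
Layer 2: α = (0.72 + 0.074×14)×10⁻⁴ = 1.756×10⁻⁴ K⁻¹
Layer 3: α = (0.72 + 0.074×7.9)×10⁻⁴ = 1.3046×10⁻⁴ K⁻¹
Layer 4: α = (0.72 + 0.074×2.2)×10⁻⁴ = 0.8828×10⁻⁴ K⁻¹
Layer 1: 150 × 2.644×10⁻⁴ × 1.6 = 0.063456 m
150–1040 m: 1.756×10⁻⁴ × 0.65 × 890 = 0.1015846 m
Layer 3: 1.3046×10⁻⁴ × 0.36 × 400 = 0.01878624 m
0.8828×10⁻⁴ × 1500 × 0.47 = 0.0622374 m
Δh = 0.063456 + 0.1015846 + 0.01878624 + 0.0622374 = 0.24606424 m ≈ 0.25 m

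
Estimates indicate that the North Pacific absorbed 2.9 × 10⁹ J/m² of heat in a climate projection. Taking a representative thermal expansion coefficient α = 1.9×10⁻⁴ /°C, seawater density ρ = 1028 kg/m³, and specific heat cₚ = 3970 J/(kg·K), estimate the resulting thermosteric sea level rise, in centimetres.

Δh = 13.5 cm

Δh = αQ/(ρcₚ) = 1.9×10⁻⁴ × 2.9×10⁹ / (1028 × 3970) ≈ 0.13501 m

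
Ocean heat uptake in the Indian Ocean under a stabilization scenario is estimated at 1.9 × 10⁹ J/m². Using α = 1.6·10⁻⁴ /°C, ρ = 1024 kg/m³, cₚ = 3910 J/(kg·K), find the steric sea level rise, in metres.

Δh ≈ 0.0759 m

Δh = αQ/(ρcₚ) = 1.6×10⁻⁴ × 1.9×10⁹ / (1024 × 3910) ≈ 0.075927 m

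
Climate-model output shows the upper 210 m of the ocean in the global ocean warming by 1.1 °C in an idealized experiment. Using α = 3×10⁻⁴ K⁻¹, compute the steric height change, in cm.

Δh ≈ 6.93 cm

Δh = αΔT·H = 3×10⁻⁴ × 1.1 × 210 = 0.06930 m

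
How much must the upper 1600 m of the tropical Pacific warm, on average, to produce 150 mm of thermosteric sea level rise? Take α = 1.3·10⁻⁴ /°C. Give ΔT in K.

ΔT = Δh/(αH) = 0.15 / (1.3×10⁻⁴ × 1600) ≈ 0.7212 K

ΔT ≈ 0.721 K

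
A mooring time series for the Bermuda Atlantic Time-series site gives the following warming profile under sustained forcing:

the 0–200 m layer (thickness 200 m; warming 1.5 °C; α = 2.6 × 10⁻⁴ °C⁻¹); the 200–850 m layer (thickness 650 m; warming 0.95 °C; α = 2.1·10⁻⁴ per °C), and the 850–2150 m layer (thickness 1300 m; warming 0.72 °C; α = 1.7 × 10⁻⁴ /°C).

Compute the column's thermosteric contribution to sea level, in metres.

200 × 2.6×10⁻⁴ × 1.5 = 0.07800 m
0.95 × 650 × 2.1×10⁻⁴ = 0.129675 m
0.72 × 1.7×10⁻⁴ × 1300 = 0.15912 m
Δh = 0.07800 + 0.129675 + 0.15912 = 0.366795 m

about 0.367 m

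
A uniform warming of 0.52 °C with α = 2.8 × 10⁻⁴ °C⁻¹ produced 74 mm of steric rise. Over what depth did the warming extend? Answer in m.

H ≈ 508 m

H = Δh/(αΔT) = 0.074 / (2.8×10⁻⁴ × 0.52) ≈ 508.2 m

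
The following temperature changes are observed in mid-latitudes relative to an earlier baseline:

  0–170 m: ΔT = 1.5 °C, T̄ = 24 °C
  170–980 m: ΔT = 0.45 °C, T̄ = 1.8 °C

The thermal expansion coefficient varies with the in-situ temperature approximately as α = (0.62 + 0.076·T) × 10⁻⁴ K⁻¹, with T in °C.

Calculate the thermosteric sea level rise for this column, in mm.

Layer 1: α = (0.62 + 0.076×24)×10⁻⁴ = 2.444×10⁻⁴ K⁻¹
Layer 2: α = (0.62 + 0.076×1.8)×10⁻⁴ = 0.7568×10⁻⁴ K⁻¹
0–170 m: 2.444×10⁻⁴ × 170 × 1.5 = 0.062322 m
810 × 0.45 × 0.7568×10⁻⁴ = 0.02758536 m
Δh = 0.062322 + 0.02758536 = 0.08990736 m

Δh ≈ 90 mm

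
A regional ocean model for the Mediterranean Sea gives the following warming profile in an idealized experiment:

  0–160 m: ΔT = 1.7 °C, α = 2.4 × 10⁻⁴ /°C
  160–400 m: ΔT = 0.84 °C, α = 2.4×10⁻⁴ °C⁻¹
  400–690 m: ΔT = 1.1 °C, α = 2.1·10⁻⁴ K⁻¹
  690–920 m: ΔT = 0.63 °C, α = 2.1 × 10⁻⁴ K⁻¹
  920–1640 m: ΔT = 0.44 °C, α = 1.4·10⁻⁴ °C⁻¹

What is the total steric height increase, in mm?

Layer 1: 2.4×10⁻⁴ × 160 × 1.7 = 0.06528 m
Layer 2: 2.4×10⁻⁴ × 240 × 0.84 = 0.048384 m
400–690 m: 290 × 2.1×10⁻⁴ × 1.1 = 0.06699 m
Layer 4: 2.1×10⁻⁴ × 230 × 0.63 = 0.030429 m
0.44 × 1.4×10⁻⁴ × 720 = 0.044352 m
Δh = 0.06528 + 0.048384 + 0.06699 + 0.030429 + 0.044352 = 0.255435 m

Δh ≈ 255 mm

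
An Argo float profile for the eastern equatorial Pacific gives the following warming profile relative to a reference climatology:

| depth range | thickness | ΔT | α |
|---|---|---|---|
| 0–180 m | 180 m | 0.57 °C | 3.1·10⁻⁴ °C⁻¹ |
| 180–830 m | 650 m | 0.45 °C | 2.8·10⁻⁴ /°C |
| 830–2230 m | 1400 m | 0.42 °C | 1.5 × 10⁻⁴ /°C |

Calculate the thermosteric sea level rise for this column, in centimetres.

3.1×10⁻⁴ × 0.57 × 180 = 0.031806 m
180–830 m: 0.45 × 2.8×10⁻⁴ × 650 = 0.08190 m
0.42 × 1400 × 1.5×10⁻⁴ = 0.08820 m
Δh = 0.031806 + 0.08190 + 0.08820 = 0.201906 m ≈ 20.2 cm

Δh = 20.2 cm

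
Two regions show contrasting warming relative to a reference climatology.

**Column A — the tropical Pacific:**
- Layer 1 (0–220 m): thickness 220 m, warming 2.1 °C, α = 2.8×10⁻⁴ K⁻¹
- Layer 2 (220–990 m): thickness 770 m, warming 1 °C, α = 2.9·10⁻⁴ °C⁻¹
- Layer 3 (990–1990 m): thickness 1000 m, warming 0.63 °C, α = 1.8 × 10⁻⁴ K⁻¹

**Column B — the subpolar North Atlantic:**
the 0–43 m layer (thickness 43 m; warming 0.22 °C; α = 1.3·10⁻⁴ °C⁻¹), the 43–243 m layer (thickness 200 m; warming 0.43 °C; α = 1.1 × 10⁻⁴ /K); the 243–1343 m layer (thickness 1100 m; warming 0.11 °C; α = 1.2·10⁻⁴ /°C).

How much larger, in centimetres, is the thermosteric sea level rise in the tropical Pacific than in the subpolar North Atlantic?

A 220 × 2.8×10⁻⁴ × 2.1 = 0.12936 m
A 770 × 1 × 2.9×10⁻⁴ = 0.22330 m
A 1000 × 1.8×10⁻⁴ × 0.63 = 0.11340 m
A total: 0.46606 m
B 1.3×10⁻⁴ × 43 × 0.22 = 0.0012298 m
B 0.43 × 200 × 1.1×10⁻⁴ = 0.00946 m
B Layer 3: 1100 × 0.11 × 1.2×10⁻⁴ = 0.01452 m
B total: 0.0252098 m
Difference: 0.46606 − 0.0252098 = 0.4408502 m

Δh_A − Δh_B ≈ 44.1 cm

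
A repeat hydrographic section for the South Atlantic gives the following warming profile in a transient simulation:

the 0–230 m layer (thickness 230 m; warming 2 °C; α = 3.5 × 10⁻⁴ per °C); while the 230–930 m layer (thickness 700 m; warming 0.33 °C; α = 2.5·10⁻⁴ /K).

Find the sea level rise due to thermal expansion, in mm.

Δh ≈ 220 mm

2 × 3.5×10⁻⁴ × 230 = 0.16100 m
Layer 2: 2.5×10⁻⁴ × 0.33 × 700 = 0.05775 m
Δh = 0.16100 + 0.05775 = 0.21875 m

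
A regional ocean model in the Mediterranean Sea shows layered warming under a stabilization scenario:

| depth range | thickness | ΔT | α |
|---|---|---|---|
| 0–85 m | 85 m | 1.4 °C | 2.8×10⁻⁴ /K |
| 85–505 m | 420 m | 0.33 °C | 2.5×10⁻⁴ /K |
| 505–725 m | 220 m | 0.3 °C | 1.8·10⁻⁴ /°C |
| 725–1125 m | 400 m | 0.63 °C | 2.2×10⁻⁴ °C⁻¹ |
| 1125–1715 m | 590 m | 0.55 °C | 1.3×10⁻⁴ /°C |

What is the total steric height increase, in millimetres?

0–85 m: 2.8×10⁻⁴ × 1.4 × 85 = 0.03332 m
Layer 2: 0.33 × 420 × 2.5×10⁻⁴ = 0.03465 m
Layer 3: 1.8×10⁻⁴ × 220 × 0.3 = 0.01188 m
Layer 4: 400 × 2.2×10⁻⁴ × 0.63 = 0.05544 m
1.3×10⁻⁴ × 590 × 0.55 = 0.042185 m
Δh = 0.03332 + 0.03465 + 0.01188 + 0.05544 + 0.042185 = 0.177475 m ≈ 180 mm

180 mm of thermosteric rise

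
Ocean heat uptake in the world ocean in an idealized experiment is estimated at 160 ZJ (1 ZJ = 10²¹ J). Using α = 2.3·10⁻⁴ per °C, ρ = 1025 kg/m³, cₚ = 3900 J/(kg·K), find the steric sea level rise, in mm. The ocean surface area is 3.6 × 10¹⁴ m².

about 26 mm

Per unit area: Q = 160×10²¹ / (3.6×10¹⁴) ≈ 4.444×10⁸ J/m²
Δh = αQ/(ρcₚ) = 2.3×10⁻⁴ × 4.444×10⁸ / (1025 × 3900) ≈ 0.025569 m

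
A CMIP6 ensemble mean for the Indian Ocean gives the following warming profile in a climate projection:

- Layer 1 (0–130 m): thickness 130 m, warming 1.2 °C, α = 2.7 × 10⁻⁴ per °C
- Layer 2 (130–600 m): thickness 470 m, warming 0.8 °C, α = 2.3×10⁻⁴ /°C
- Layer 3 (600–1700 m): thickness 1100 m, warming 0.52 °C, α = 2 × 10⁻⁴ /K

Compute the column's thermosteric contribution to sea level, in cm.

about 24.3 cm

Layer 1: 1.2 × 130 × 2.7×10⁻⁴ = 0.04212 m
470 × 2.3×10⁻⁴ × 0.8 = 0.08648 m
2×10⁻⁴ × 0.52 × 1100 = 0.11440 m
Δh = 0.04212 + 0.08648 + 0.11440 = 0.24300 m ≈ 24.3 cm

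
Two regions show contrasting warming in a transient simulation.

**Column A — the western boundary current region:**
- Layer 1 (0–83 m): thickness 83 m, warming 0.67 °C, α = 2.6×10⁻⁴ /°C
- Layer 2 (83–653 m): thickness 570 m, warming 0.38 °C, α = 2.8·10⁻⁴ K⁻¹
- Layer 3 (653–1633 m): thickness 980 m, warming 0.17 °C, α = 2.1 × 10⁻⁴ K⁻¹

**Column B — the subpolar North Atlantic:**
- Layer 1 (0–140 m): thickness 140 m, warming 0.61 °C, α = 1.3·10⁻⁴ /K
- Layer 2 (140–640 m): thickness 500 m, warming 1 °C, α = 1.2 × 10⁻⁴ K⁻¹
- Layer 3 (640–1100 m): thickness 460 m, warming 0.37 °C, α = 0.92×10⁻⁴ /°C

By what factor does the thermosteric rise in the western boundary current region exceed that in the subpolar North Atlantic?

a factor of 1.27

A Layer 1: 83 × 0.67 × 2.6×10⁻⁴ = 0.0144586 m
A Layer 2: 0.38 × 2.8×10⁻⁴ × 570 = 0.060648 m
A 980 × 0.17 × 2.1×10⁻⁴ = 0.034986 m
A total: 0.1100926 m
B Layer 1: 0.61 × 1.3×10⁻⁴ × 140 = 0.011102 m
B 140–640 m: 1.2×10⁻⁴ × 500 × 1 = 0.06000 m
B 640–1100 m: 0.92×10⁻⁴ × 460 × 0.37 = 0.0156584 m
B total: 0.0867604 m
Ratio: 0.1100926 / 0.0867604 ≈ 1.269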